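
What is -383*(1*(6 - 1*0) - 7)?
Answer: 383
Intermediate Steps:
-383*(1*(6 - 1*0) - 7) = -383*(1*(6 + 0) - 7) = -383*(1*6 - 7) = -383*(6 - 7) = -383*(-1) = 383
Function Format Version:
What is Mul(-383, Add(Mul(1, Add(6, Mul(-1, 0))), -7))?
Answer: 383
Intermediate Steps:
Mul(-383, Add(Mul(1, Add(6, Mul(-1, 0))), -7)) = Mul(-383, Add(Mul(1, Add(6, 0)), -7)) = Mul(-383, Add(Mul(1, 6), -7)) = Mul(-383, Add(6, -7)) = Mul(-383, -1) = 383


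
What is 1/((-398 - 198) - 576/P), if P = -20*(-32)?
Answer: -10/5969 ≈ -0.0016753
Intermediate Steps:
P = 640
1/((-398 - 198) - 576/P) = 1/((-398 - 198) - 576/640) = 1/(-596 - 576*1/640) = 1/(-596 - 9/10) = 1/(-5969/10) = -10/5969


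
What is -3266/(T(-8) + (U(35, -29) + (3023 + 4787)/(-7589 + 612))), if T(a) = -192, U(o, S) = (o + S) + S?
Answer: 22786882/1507865 ≈ 15.112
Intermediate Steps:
U(o, S) = o + 2*S (U(o, S) = (S + o) + S = o + 2*S)
-3266/(T(-8) + (U(35, -29) + (3023 + 4787)/(-7589 + 612))) = -3266/(-192 + ((35 + 2*(-29)) + (3023 + 4787)/(-7589 + 612))) = -3266/(-192 + ((35 - 58) + 7810/(-6977))) = -3266/(-192 + (-23 + 7810*(-1/6977))) = -3266/(-192 + (-23 - 7810/6977)) = -3266/(-192 - 168281/6977) = -3266/(-1507865/6977) = -3266*(-6977/1507865) = 22786882/1507865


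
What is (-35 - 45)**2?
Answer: 6400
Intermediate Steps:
(-35 - 45)**2 = (-80)**2 = 6400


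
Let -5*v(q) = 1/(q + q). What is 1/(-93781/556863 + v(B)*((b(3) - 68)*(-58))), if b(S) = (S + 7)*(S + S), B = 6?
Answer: -928105/7333647 ≈ -0.12655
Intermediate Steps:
b(S) = 2*S*(7 + S) (b(S) = (7 + S)*(2*S) = 2*S*(7 + S))
v(q) = -1/(10*q) (v(q) = -1/(5*(q + q)) = -1/(2*q)/5 = -1/(10*q))
1/(-93781/556863 + v(B)*((b(3) - 68)*(-58))) = 1/(-93781/556863 + (-⅒/6)*((2*3*(7 + 3) - 68)*(-58))) = 1/(-93781*1/556863 + (-⅒*⅙)*((2*3*10 - 68)*(-58))) = 1/(-93781/556863 - (60 - 68)*(-58)/60) = 1/(-93781/556863 - (-2)*(-58)/15) = 1/(-93781/556863 - 1/60*464) = 1/(-93781/556863 - 116/15) = 1/(-7333647/928105) = -928105/7333647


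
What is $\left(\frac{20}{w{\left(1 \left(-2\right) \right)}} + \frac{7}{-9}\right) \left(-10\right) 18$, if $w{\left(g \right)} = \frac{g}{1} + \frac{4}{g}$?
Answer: $1040$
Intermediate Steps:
$w{\left(g \right)} = g + \frac{4}{g}$ ($w{\left(g \right)} = g 1 + \frac{4}{g} = g + \frac{4}{g}$)
$\left(\frac{20}{w{\left(1 \left(-2\right) \right)}} + \frac{7}{-9}\right) \left(-10\right) 18 = \left(\frac{20}{1 \left(-2\right) + \frac{4}{1 \left(-2\right)}} + \frac{7}{-9}\right) \left(-10\right) 18 = \left(\frac{20}{-2 + \frac{4}{-2}} + 7 \left(- \frac{1}{9}\right)\right) \left(-10\right) 18 = \left(\frac{20}{-2 + 4 \left(- \frac{1}{2}\right)} - \frac{7}{9}\right) \left(-10\right) 18 = \left(\frac{20}{-2 - 2} - \frac{7}{9}\right) \left(-10\right) 18 = \left(\frac{20}{-4} - \frac{7}{9}\right) \left(-10\right) 18 = \left(20 \left(- \frac{1}{4}\right) - \frac{7}{9}\right) \left(-10\right) 18 = \left(-5 - \frac{7}{9}\right) \left(-10\right) 18 = \left(- \frac{52}{9}\right) \left(-10\right) 18 = \frac{520}{9} \cdot 18 = 1040$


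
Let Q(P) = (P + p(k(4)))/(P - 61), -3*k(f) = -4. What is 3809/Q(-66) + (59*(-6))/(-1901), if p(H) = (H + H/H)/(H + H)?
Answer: 7356947978/990421 ≈ 7428.1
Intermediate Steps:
k(f) = 4/3 (k(f) = -⅓*(-4) = 4/3)
p(H) = (1 + H)/(2*H) (p(H) = (H + 1)/((2*H)) = (1 + H)*(1/(2*H)) = (1 + H)/(2*H))
Q(P) = (7/8 + P)/(-61 + P) (Q(P) = (P + (1 + 4/3)/(2*(4/3)))/(P - 61) = (P + (½)*(¾)*(7/3))/(-61 + P) = (P + 7/8)/(-61 + P) = (7/8 + P)/(-61 + P))
3809/Q(-66) + (59*(-6))/(-1901) = 3809/(((7/8 - 66)/(-61 - 66))) + (59*(-6))/(-1901) = 3809/((-521/8/(-127))) - 354*(-1/1901) = 3809/((-1/127*(-521/8))) + 354/1901 = 3809/(521/1016) + 354/1901 = 3809*(1016/521) + 354/1901 = 3869944/521 + 354/1901 = 7356947978/990421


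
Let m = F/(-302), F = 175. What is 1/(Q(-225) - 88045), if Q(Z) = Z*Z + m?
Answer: -302/11301015 ≈ -2.6723e-5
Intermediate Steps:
m = -175/302 (m = 175/(-302) = 175*(-1/302) = -175/302 ≈ -0.57947)
Q(Z) = -175/302 + Z² (Q(Z) = Z*Z - 175/302 = Z² - 175/302 = -175/302 + Z²)
1/(Q(-225) - 88045) = 1/((-175/302 + (-225)²) - 88045) = 1/((-175/302 + 50625) - 88045) = 1/(15288575/302 - 88045) = 1/(-11301015/302) = -302/11301015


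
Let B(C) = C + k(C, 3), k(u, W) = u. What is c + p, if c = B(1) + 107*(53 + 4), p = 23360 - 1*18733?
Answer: 10728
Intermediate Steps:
p = 4627 (p = 23360 - 18733 = 4627)
B(C) = 2*C (B(C) = C + C = 2*C)
c = 6101 (c = 2*1 + 107*(53 + 4) = 2 + 107*57 = 2 + 6099 = 6101)
c + p = 6101 + 4627 = 10728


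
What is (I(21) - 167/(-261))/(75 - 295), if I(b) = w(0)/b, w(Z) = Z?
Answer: -167/57420 ≈ -0.0029084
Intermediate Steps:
I(b) = 0 (I(b) = 0/b = 0)
(I(21) - 167/(-261))/(75 - 295) = (0 - 167/(-261))/(75 - 295) = (0 - 167*(-1/261))/(-220) = (0 + 167/261)*(-1/220) = (167/261)*(-1/220) = -167/57420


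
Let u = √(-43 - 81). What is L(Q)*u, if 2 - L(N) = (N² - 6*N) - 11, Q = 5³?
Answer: -29724*I*√31 ≈ -1.655e+5*I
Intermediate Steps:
Q = 125
u = 2*I*√31 (u = √(-124) = 2*I*√31 ≈ 11.136*I)
L(N) = 13 - N² + 6*N (L(N) = 2 - ((N² - 6*N) - 11) = 2 - (-11 + N² - 6*N) = 2 + (11 - N² + 6*N) = 13 - N² + 6*N)
L(Q)*u = (13 - 1*125² + 6*125)*(2*I*√31) = (13 - 1*15625 + 750)*(2*I*√31) = (13 - 15625 + 750)*(2*I*√31) = -29724*I*√31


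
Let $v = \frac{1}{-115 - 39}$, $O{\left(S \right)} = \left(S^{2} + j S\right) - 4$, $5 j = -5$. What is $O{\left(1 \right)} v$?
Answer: $\frac{2}{77} \approx 0.025974$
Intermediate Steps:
$j = -1$ ($j = \frac{1}{5} \left(-5\right) = -1$)
$O{\left(S \right)} = -4 + S^{2} - S$ ($O{\left(S \right)} = \left(S^{2} - S\right) - 4 = -4 + S^{2} - S$)
$v = - \frac{1}{154}$ ($v = \frac{1}{-154} = - \frac{1}{154} \approx -0.0064935$)
$O{\left(1 \right)} v = \left(-4 + 1^{2} - 1\right) \left(- \frac{1}{154}\right) = \left(-4 + 1 - 1\right) \left(- \frac{1}{154}\right) = \left(-4\right) \left(- \frac{1}{154}\right) = \frac{2}{77}$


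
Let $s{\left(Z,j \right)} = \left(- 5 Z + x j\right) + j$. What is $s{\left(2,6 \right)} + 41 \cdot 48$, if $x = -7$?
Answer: $1922$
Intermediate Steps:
$s{\left(Z,j \right)} = - 6 j - 5 Z$ ($s{\left(Z,j \right)} = \left(- 5 Z - 7 j\right) + j = \left(- 7 j - 5 Z\right) + j = - 6 j - 5 Z$)
$s{\left(2,6 \right)} + 41 \cdot 48 = \left(\left(-6\right) 6 - 10\right) + 41 \cdot 48 = \left(-36 - 10\right) + 1968 = -46 + 1968 = 1922$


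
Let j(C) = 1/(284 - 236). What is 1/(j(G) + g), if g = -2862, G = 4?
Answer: -48/137375 ≈ -0.00034941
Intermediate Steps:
j(C) = 1/48
1/(j(G) + g) = 1/(1/48 - 2862) = 1/(-137375/48) = -48/137375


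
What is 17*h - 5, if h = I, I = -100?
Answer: -1705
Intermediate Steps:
h = -100
17*h - 5 = 17*(-100) - 5 = -1700 - 5 = -1705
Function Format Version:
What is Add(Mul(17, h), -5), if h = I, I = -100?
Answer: -1705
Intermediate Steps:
h = -100
Add(Mul(17, h), -5) = Add(Mul(17, -100), -5) = Add(-1700, -5) = -1705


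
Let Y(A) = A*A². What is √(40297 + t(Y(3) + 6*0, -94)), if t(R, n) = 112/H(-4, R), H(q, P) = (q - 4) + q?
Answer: √362589/3 ≈ 200.72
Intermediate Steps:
H(q, P) = -4 + 2*q (H(q, P) = (-4 + q) + q = -4 + 2*q)
Y(A) = A³
t(R, n) = -28/3 (t(R, n) = 112/(-4 + 2*(-4)) = 112/(-4 - 8) = 112/(-12) = 112*(-1/12) = -28/3)
√(40297 + t(Y(3) + 6*0, -94)) = √(40297 - 28/3) = √(120863/3) = √362589/3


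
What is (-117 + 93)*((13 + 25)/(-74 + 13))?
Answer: 912/61 ≈ 14.951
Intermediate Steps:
(-117 + 93)*((13 + 25)/(-74 + 13)) = -912/(-61) = -912*(-1)/61 = -24*(-38/61) = 912/61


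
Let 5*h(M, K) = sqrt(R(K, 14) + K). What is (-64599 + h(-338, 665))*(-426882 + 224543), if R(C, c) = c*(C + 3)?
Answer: 13070897061 - 607017*sqrt(1113)/5 ≈ 1.3067e+10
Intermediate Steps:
R(C, c) = c*(3 + C)
h(M, K) = sqrt(42 + 15*K)/5 (h(M, K) = sqrt(14*(3 + K) + K)/5 = sqrt((42 + 14*K) + K)/5 = sqrt(42 + 15*K)/5)
(-64599 + h(-338, 665))*(-426882 + 224543) = (-64599 + sqrt(42 + 15*665)/5)*(-426882 + 224543) = (-64599 + sqrt(42 + 9975)/5)*(-202339) = (-64599 + sqrt(10017)/5)*(-202339) = (-64599 + (3*sqrt(1113))/5)*(-202339) = (-64599 + 3*sqrt(1113)/5)*(-202339) = 13070897061 - 607017*sqrt(1113)/5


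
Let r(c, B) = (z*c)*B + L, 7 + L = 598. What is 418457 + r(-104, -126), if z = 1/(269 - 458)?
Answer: 1256936/3 ≈ 4.1898e+5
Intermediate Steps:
L = 591 (L = -7 + 598 = 591)
z = -1/189 (z = 1/(-189) = -1/189 ≈ -0.0052910)
r(c, B) = 591 - B*c/189 (r(c, B) = (-c/189)*B + 591 = -B*c/189 + 591 = 591 - B*c/189)
418457 + r(-104, -126) = 418457 + (591 - 1/189*(-126)*(-104)) = 418457 + (591 - 208/3) = 418457 + 1565/3 = 1256936/3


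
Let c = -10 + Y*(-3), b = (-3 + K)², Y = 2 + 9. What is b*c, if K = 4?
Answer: -43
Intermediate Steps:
Y = 11
b = 1 (b = (-3 + 4)² = 1² = 1)
c = -43 (c = -10 + 11*(-3) = -10 - 33 = -43)
b*c = 1*(-43) = -43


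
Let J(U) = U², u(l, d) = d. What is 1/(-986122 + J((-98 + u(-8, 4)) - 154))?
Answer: -1/924618 ≈ -1.0815e-6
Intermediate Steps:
1/(-986122 + J((-98 + u(-8, 4)) - 154)) = 1/(-986122 + ((-98 + 4) - 154)²) = 1/(-986122 + (-94 - 154)²) = 1/(-986122 + (-248)²) = 1/(-986122 + 61504) = 1/(-924618) = -1/924618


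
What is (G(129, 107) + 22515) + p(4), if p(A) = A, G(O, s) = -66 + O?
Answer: 22582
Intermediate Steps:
(G(129, 107) + 22515) + p(4) = ((-66 + 129) + 22515) + 4 = (63 + 22515) + 4 = 22578 + 4 = 22582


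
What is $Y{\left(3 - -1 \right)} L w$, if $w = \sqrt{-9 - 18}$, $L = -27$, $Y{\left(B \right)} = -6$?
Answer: $486 i \sqrt{3} \approx 841.78 i$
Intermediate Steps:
$w = 3 i \sqrt{3}$ ($w = \sqrt{-27} = 3 i \sqrt{3} \approx 5.1962 i$)
$Y{\left(3 - -1 \right)} L w = \left(-6\right) \left(-27\right) 3 i \sqrt{3} = 162 \cdot 3 i \sqrt{3} = 486 i \sqrt{3}$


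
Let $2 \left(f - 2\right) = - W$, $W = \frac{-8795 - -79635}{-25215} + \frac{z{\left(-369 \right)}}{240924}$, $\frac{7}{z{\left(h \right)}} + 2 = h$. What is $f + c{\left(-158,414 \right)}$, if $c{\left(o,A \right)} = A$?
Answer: $\frac{17918885687537}{42929283864} \approx 417.4$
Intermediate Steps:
$z{\left(h \right)} = \frac{7}{-2 + h}$
$W = - \frac{60303600113}{21464641932}$ ($W = \frac{-8795 - -79635}{-25215} + \frac{7 \frac{1}{-2 - 369}}{240924} = \left(-8795 + 79635\right) \left(- \frac{1}{25215}\right) + \frac{7}{-371} \cdot \frac{1}{240924} = 70840 \left(- \frac{1}{25215}\right) + 7 \left(- \frac{1}{371}\right) \frac{1}{240924} = - \frac{14168}{5043} - \frac{1}{12768972} = - \frac{60303600113}{21464641932} \approx -2.8094$)
$f = \frac{146162167841}{42929283864}$ ($f = 2 + \frac{\left(-1\right) \left(- \frac{60303600113}{21464641932}\right)}{2} = 2 + \frac{1}{2} \cdot \frac{60303600113}{21464641932} = 2 + \frac{60303600113}{42929283864} = \frac{146162167841}{42929283864} \approx 3.4047$)
$f + c{\left(-158,414 \right)} = \frac{146162167841}{42929283864} + 414 = \frac{17918885687537}{42929283864}$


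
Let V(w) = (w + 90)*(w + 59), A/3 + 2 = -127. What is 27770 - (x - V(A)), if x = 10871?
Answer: 114315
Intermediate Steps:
A = -387 (A = -6 + 3*(-127) = -6 - 381 = -387)
V(w) = (59 + w)*(90 + w) (V(w) = (90 + w)*(59 + w) = (59 + w)*(90 + w))
27770 - (x - V(A)) = 27770 - (10871 - (5310 + (-387)² + 149*(-387))) = 27770 - (10871 - (5310 + 149769 - 57663)) = 27770 - (10871 - 1*97416) = 27770 - (10871 - 97416) = 27770 - 1*(-86545) = 27770 + 86545 = 114315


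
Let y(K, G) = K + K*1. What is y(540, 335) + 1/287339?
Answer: 310326121/287339 ≈ 1080.0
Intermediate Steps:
y(K, G) = 2*K (y(K, G) = K + K = 2*K)
y(540, 335) + 1/287339 = 2*540 + 1/287339 = 1080 + 1/287339 = 310326121/287339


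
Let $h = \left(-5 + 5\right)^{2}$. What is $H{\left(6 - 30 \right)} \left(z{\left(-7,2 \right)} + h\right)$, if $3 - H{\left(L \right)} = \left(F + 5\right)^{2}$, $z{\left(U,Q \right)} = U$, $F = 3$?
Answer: $427$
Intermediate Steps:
$h = 0$ ($h = 0^{2} = 0$)
$H{\left(L \right)} = -61$ ($H{\left(L \right)} = 3 - \left(3 + 5\right)^{2} = 3 - 8^{2} = 3 - 64 = -61$)
$H{\left(6 - 30 \right)} \left(z{\left(-7,2 \right)} + h\right) = - 61 \left(-7 + 0\right) = \left(-61\right) \left(-7\right) = 427$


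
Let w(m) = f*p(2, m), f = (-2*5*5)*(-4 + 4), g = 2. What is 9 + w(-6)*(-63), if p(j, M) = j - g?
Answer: 9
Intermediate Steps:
p(j, M) = -2 + j (p(j, M) = j - 1*2 = j - 2 = -2 + j)
f = 0 (f = -10*5*0 = -50*0 = 0)
w(m) = 0 (w(m) = 0*(-2 + 2) = 0*0 = 0)
9 + w(-6)*(-63) = 9 + 0*(-63) = 9 + 0 = 9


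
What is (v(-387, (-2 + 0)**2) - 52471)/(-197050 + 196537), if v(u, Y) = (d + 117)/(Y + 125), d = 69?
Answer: 2256191/22059 ≈ 102.28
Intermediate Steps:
v(u, Y) = 186/(125 + Y) (v(u, Y) = (69 + 117)/(Y + 125) = 186/(125 + Y))
(v(-387, (-2 + 0)**2) - 52471)/(-197050 + 196537) = (186/(125 + (-2 + 0)**2) - 52471)/(-197050 + 196537) = (186/(125 + (-2)**2) - 52471)/(-513) = (186/(125 + 4) - 52471)*(-1/513) = (186/129 - 52471)*(-1/513) = (186*(1/129) - 52471)*(-1/513) = (62/43 - 52471)*(-1/513) = -2256191/43*(-1/513) = 2256191/22059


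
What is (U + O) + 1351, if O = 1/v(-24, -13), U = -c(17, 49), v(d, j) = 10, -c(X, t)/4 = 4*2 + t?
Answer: 15791/10 ≈ 1579.1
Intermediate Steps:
c(X, t) = -32 - 4*t (c(X, t) = -4*(4*2 + t) = -4*(8 + t) = -32 - 4*t)
U = 228 (U = -(-32 - 4*49) = -(-32 - 196) = -1*(-228) = 228)
O = ⅒ (O = 1/10 = ⅒ ≈ 0.10000)
(U + O) + 1351 = (228 + ⅒) + 1351 = 2281/10 + 1351 = 15791/10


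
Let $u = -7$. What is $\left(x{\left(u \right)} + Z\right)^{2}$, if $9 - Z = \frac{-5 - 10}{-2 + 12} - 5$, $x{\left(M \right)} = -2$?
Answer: $\frac{729}{4} \approx 182.25$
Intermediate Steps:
$Z = \frac{31}{2}$ ($Z = 9 - \left(\frac{-5 - 10}{-2 + 12} - 5\right) = 9 - \left(- \frac{15}{10} - 5\right) = 9 - \left(\left(-15\right) \frac{1}{10} - 5\right) = 9 - \left(- \frac{3}{2} - 5\right) = 9 - - \frac{13}{2} = 9 + \frac{13}{2} = \frac{31}{2} \approx 15.5$)
$\left(x{\left(u \right)} + Z\right)^{2} = \left(-2 + \frac{31}{2}\right)^{2} = \left(\frac{27}{2}\right)^{2} = \frac{729}{4}$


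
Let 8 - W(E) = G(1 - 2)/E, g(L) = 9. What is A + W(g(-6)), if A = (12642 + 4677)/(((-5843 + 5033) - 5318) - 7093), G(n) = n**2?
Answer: 86980/13221 ≈ 6.5789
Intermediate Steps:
W(E) = 8 - 1/E (W(E) = 8 - (1 - 2)**2/E = 8 - (-1)**2/E = 8 - 1/E)
A = -5773/4407 (A = 17319/((-810 - 5318) - 7093) = 17319/(-6128 - 7093) = 17319/(-13221) = 17319*(-1/13221) = -5773/4407 ≈ -1.3100)
A + W(g(-6)) = -5773/4407 + (8 - 1/9) = -5773/4407 + 71/9 = 86980/13221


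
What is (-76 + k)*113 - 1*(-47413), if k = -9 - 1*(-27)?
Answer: 40859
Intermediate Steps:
k = 18 (k = -9 + 27 = 18)
(-76 + k)*113 - 1*(-47413) = (-76 + 18)*113 - 1*(-47413) = -58*113 + 47413 = -6554 + 47413 = 40859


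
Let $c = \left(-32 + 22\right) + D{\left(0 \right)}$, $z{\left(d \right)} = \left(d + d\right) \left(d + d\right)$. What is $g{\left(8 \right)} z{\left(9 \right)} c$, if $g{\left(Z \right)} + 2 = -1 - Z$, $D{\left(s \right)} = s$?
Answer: $35640$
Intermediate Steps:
$g{\left(Z \right)} = -3 - Z$ ($g{\left(Z \right)} = -2 - \left(1 + Z\right) = -3 - Z$)
$z{\left(d \right)} = 4 d^{2}$ ($z{\left(d \right)} = 2 d 2 d = 4 d^{2}$)
$c = -10$ ($c = \left(-32 + 22\right) + 0 = -10 + 0 = -10$)
$g{\left(8 \right)} z{\left(9 \right)} c = \left(-3 - 8\right) 4 \cdot 9^{2} \left(-10\right) = \left(-3 - 8\right) 4 \cdot 81 \left(-10\right) = \left(-11\right) 324 \left(-10\right) = \left(-3564\right) \left(-10\right) = 35640$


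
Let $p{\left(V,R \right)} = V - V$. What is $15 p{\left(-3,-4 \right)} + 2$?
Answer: $2$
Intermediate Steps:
$p{\left(V,R \right)} = 0$
$15 p{\left(-3,-4 \right)} + 2 = 15 \cdot 0 + 2 = 0 + 2 = 2$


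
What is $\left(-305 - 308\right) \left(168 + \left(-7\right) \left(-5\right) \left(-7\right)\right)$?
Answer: $47201$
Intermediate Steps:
$\left(-305 - 308\right) \left(168 + \left(-7\right) \left(-5\right) \left(-7\right)\right) = - 613 \left(168 + 35 \left(-7\right)\right) = - 613 \left(168 - 245\right) = \left(-613\right) \left(-77\right) = 47201$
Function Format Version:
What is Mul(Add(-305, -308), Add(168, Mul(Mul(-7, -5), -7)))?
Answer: 47201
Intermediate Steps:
Mul(Add(-305, -308), Add(168, Mul(Mul(-7, -5), -7))) = Mul(-613, Add(168, Mul(35, -7))) = Mul(-613, Add(168, -245)) = Mul(-613, -77) = 47201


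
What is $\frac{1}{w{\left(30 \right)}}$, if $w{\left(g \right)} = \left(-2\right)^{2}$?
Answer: $\frac{1}{4} \approx 0.25$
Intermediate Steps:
$w{\left(g \right)} = 4$
$\frac{1}{w{\left(30 \right)}} = \frac{1}{4}$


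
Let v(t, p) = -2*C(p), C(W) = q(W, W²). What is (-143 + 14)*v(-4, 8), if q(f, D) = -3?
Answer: -774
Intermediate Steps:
C(W) = -3
v(t, p) = 6 (v(t, p) = -2*(-3) = 6)
(-143 + 14)*v(-4, 8) = (-143 + 14)*6 = -129*6 = -774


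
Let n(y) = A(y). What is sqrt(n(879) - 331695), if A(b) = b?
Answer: 8*I*sqrt(5169) ≈ 575.17*I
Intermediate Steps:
n(y) = y
sqrt(n(879) - 331695) = sqrt(879 - 331695) = sqrt(-330816) = 8*I*sqrt(5169)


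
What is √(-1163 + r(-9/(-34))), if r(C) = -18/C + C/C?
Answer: I*√1230 ≈ 35.071*I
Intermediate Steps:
r(C) = 1 - 18/C (r(C) = -18/C + 1 = 1 - 18/C)
√(-1163 + r(-9/(-34))) = √(-1163 + (-18 - 9/(-34))/((-9/(-34)))) = √(-1163 + (-18 - 9*(-1/34))/((-9*(-1/34)))) = √(-1163 + (-18 + 9/34)/(9/34)) = √(-1163 + (34/9)*(-603/34)) = √(-1163 - 67) = √(-1230) = I*√1230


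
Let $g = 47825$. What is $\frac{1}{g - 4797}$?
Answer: $\frac{1}{43028} \approx 2.3241 \cdot 10^{-5}$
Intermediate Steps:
$\frac{1}{g - 4797} = \frac{1}{47825 - 4797} = \frac{1}{43028}$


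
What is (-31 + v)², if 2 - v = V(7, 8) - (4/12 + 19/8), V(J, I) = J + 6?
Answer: 889249/576 ≈ 1543.8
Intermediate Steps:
V(J, I) = 6 + J
v = -199/24 (v = 2 - ((6 + 7) - (4/12 + 19/8)) = 2 - (13 - (4*(1/12) + 19*(⅛))) = 2 - (13 - (⅓ + 19/8)) = 2 - (13 - 1*65/24) = 2 - (13 - 65/24) = 2 - 1*247/24 = 2 - 247/24 = -199/24 ≈ -8.2917)
(-31 + v)² = (-31 - 199/24)² = (-943/24)² = 889249/576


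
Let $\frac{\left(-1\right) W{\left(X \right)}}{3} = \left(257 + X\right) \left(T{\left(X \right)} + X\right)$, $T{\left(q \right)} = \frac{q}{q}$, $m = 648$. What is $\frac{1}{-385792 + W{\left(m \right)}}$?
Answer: $- \frac{1}{2147827} \approx -4.6559 \cdot 10^{-7}$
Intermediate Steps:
$T{\left(q \right)} = 1$
$W{\left(X \right)} = - 3 \left(1 + X\right) \left(257 + X\right)$ ($W{\left(X \right)} = - 3 \left(257 + X\right) \left(1 + X\right) = - 3 \left(1 + X\right) \left(257 + X\right)$)
$\frac{1}{-385792 + W{\left(m \right)}} = \frac{1}{-385792 - \left(502323 + 1259712\right)} = \frac{1}{-385792 - 1762035} = \frac{1}{-2147827} = - \frac{1}{2147827}$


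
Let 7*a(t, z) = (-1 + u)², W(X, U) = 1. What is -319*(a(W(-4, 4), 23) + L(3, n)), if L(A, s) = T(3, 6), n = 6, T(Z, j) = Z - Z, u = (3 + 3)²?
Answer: -55825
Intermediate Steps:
u = 36 (u = 6² = 36)
T(Z, j) = 0
a(t, z) = 175 (a(t, z) = (-1 + 36)²/7 = (⅐)*35² = (⅐)*1225 = 175)
L(A, s) = 0
-319*(a(W(-4, 4), 23) + L(3, n)) = -319*(175 + 0) = -319*175 = -55825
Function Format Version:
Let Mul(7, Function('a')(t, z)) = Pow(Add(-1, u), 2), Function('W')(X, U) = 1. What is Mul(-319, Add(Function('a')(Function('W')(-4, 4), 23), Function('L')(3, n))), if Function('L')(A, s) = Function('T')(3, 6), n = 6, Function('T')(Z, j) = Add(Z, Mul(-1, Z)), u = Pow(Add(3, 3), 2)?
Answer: -55825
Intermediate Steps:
u = 36 (u = Pow(6, 2) = 36)
Function('T')(Z, j) = 0
Function('a')(t, z) = 175 (Function('a')(t, z) = Mul(Rational(1, 7), Pow(Add(-1, 36), 2)) = Mul(Rational(1, 7), Pow(35, 2)) = Mul(Rational(1, 7), 1225) = 175)
Function('L')(A, s) = 0
Mul(-319, Add(Function('a')(Function('W')(-4, 4), 23), Function('L')(3, n))) = Mul(-319, Add(175, 0)) = Mul(-319, 175) = -55825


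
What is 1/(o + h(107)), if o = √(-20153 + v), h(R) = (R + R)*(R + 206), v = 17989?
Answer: 33491/2243295244 - I*√541/2243295244 ≈ 1.4929e-5 - 1.0368e-8*I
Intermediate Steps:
h(R) = 2*R*(206 + R) (h(R) = (2*R)*(206 + R) = 2*R*(206 + R))
o = 2*I*√541 (o = √(-20153 + 17989) = √(-2164) = 2*I*√541 ≈ 46.519*I)
1/(o + h(107)) = 1/(2*I*√541 + 2*107*(206 + 107)) = 1/(2*I*√541 + 2*107*313) = 1/(2*I*√541 + 66982) = 1/(66982 + 2*I*√541)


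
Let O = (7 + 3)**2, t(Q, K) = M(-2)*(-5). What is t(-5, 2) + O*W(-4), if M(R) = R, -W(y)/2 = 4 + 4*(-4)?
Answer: 2410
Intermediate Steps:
W(y) = 24 (W(y) = -2*(4 + 4*(-4)) = -2*(4 - 16) = -2*(-12) = 24)
t(Q, K) = 10 (t(Q, K) = -2*(-5) = 10)
O = 100 (O = 10**2 = 100)
t(-5, 2) + O*W(-4) = 10 + 100*24 = 10 + 2400 = 2410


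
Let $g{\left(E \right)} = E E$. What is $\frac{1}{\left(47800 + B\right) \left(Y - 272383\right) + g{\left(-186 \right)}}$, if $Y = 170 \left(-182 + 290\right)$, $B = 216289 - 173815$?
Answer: $- \frac{1}{22931637706} \approx -4.3608 \cdot 10^{-11}$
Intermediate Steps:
$B = 42474$
$g{\left(E \right)} = E^{2}$
$Y = 18360$ ($Y = 170 \cdot 108 = 18360$)
$\frac{1}{\left(47800 + B\right) \left(Y - 272383\right) + g{\left(-186 \right)}} = \frac{1}{\left(47800 + 42474\right) \left(18360 - 272383\right) + \left(-186\right)^{2}} = \frac{1}{90274 \left(-254023\right) + 34596} = \frac{1}{-22931672302 + 34596} = \frac{1}{-22931637706} = - \frac{1}{22931637706}$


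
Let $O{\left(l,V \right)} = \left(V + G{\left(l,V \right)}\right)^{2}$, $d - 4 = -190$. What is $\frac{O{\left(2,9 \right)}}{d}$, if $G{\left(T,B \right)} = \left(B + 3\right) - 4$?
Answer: $- \frac{289}{186} \approx -1.5538$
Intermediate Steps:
$d = -186$ ($d = 4 - 190 = -186$)
$G{\left(T,B \right)} = -1 + B$ ($G{\left(T,B \right)} = \left(3 + B\right) - 4 = -1 + B$)
$O{\left(l,V \right)} = \left(-1 + 2 V\right)^{2}$ ($O{\left(l,V \right)} = \left(V + \left(-1 + V\right)\right)^{2} = \left(-1 + 2 V\right)^{2}$)
$\frac{O{\left(2,9 \right)}}{d} = \frac{\left(-1 + 2 \cdot 9\right)^{2}}{-186} = \left(-1 + 18\right)^{2} \left(- \frac{1}{186}\right) = 17^{2} \left(- \frac{1}{186}\right) = 289 \left(- \frac{1}{186}\right) = - \frac{289}{186}$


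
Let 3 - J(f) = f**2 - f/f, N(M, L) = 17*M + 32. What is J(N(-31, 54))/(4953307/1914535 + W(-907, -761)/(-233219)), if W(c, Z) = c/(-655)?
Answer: -292486457617174835/3088398932426 ≈ -94705.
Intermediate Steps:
W(c, Z) = -c/655 (W(c, Z) = c*(-1/655) = -c/655)
N(M, L) = 32 + 17*M
J(f) = 4 - f**2 (J(f) = 3 - (f**2 - f/f) = 3 - (f**2 - 1*1) = 3 - (f**2 - 1) = 3 - (-1 + f**2) = 3 + (1 - f**2) = 4 - f**2)
J(N(-31, 54))/(4953307/1914535 + W(-907, -761)/(-233219)) = (4 - (32 + 17*(-31))**2)/(4953307/1914535 - 1/655*(-907)/(-233219)) = (4 - (32 - 527)**2)/(4953307*(1/1914535) + (907/655)*(-1/233219)) = (4 - 1*(-495)**2)/(4953307/1914535 - 907/152758445) = (4 - 1*245025)/(3088398932426/1193719957135) = (4 - 245025)*(1193719957135/3088398932426) = -245021*1193719957135/3088398932426 = -292486457617174835/3088398932426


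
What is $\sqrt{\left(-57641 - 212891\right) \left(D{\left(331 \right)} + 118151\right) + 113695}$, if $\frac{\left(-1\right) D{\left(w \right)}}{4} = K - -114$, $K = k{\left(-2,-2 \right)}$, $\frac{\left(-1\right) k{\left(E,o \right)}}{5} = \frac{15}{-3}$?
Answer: $i \sqrt{31813096845} \approx 1.7836 \cdot 10^{5} i$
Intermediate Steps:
$k{\left(E,o \right)} = 25$ ($k{\left(E,o \right)} = - 5 \frac{15}{-3} = - 5 \cdot 15 \left(- \frac{1}{3}\right) = \left(-5\right) \left(-5\right) = 25$)
$K = 25$
$D{\left(w \right)} = -556$ ($D{\left(w \right)} = - 4 \left(25 - -114\right) = - 4 \left(25 + 114\right) = \left(-4\right) 139 = -556$)
$\sqrt{\left(-57641 - 212891\right) \left(D{\left(331 \right)} + 118151\right) + 113695} = \sqrt{\left(-57641 - 212891\right) \left(-556 + 118151\right) + 113695} = \sqrt{\left(-270532\right) 117595 + 113695} = \sqrt{-31813210540 + 113695} = \sqrt{-31813096845} = i \sqrt{31813096845}$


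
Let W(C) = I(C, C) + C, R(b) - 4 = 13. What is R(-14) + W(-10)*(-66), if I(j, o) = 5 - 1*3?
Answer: 545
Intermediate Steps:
I(j, o) = 2 (I(j, o) = 5 - 3 = 2)
R(b) = 17 (R(b) = 4 + 13 = 17)
W(C) = 2 + C
R(-14) + W(-10)*(-66) = 17 + (2 - 10)*(-66) = 17 - 8*(-66) = 17 + 528 = 545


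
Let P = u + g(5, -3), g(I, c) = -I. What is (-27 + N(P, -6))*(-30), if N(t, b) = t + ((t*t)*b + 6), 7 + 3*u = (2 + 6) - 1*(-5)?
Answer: 2340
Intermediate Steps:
u = 2 (u = -7/3 + ((2 + 6) - 1*(-5))/3 = -7/3 + (8 + 5)/3 = -7/3 + (1/3)*13 = -7/3 + 13/3 = 2)
P = -3 (P = 2 - 1*5 = 2 - 5 = -3)
N(t, b) = 6 + t + b*t**2 (N(t, b) = t + (t**2*b + 6) = t + (b*t**2 + 6) = t + (6 + b*t**2) = 6 + t + b*t**2)
(-27 + N(P, -6))*(-30) = (-27 + (6 - 3 - 6*(-3)**2))*(-30) = (-27 + (6 - 3 - 6*9))*(-30) = (-27 + (6 - 3 - 54))*(-30) = (-27 - 51)*(-30) = -78*(-30) = 2340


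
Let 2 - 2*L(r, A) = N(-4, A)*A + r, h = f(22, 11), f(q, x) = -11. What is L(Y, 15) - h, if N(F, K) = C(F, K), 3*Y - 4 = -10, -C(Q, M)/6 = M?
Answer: 688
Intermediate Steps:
C(Q, M) = -6*M
Y = -2 (Y = 4/3 + (⅓)*(-10) = 4/3 - 10/3 = -2)
N(F, K) = -6*K
h = -11
L(r, A) = 1 + 3*A² - r/2 (L(r, A) = 1 - ((-6*A)*A + r)/2 = 1 - (-6*A² + r)/2 = 1 - (r - 6*A²)/2 = 1 + (3*A² - r/2) = 1 + 3*A² - r/2)
L(Y, 15) - h = (1 + 3*15² - ½*(-2)) - 1*(-11) = (1 + 3*225 + 1) + 11 = (1 + 675 + 1) + 11 = 677 + 11 = 688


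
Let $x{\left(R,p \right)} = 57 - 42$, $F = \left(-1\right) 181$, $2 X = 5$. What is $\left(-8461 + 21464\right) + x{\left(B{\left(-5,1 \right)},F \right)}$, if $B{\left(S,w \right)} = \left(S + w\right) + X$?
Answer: $13018$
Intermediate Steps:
$X = \frac{5}{2}$ ($X = \frac{1}{2} \cdot 5 = \frac{5}{2} \approx 2.5$)
$B{\left(S,w \right)} = \frac{5}{2} + S + w$ ($B{\left(S,w \right)} = \left(S + w\right) + \frac{5}{2} = \frac{5}{2} + S + w$)
$F = -181$
$x{\left(R,p \right)} = 15$ ($x{\left(R,p \right)} = 57 - 42 = 15$)
$\left(-8461 + 21464\right) + x{\left(B{\left(-5,1 \right)},F \right)} = \left(-8461 + 21464\right) + 15 = 13003 + 15 = 13018$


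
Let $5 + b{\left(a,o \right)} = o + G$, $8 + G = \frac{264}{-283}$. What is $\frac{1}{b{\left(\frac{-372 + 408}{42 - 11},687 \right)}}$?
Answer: $\frac{283}{190478} \approx 0.0014857$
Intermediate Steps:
$G = - \frac{2528}{283}$ ($G = -8 + \frac{264}{-283} = -8 + 264 \left(- \frac{1}{283}\right) = -8 - \frac{264}{283} = - \frac{2528}{283} \approx -8.9329$)
$b{\left(a,o \right)} = - \frac{3943}{283} + o$ ($b{\left(a,o \right)} = -5 + \left(o - \frac{2528}{283}\right) = -5 + \left(- \frac{2528}{283} + o\right) = - \frac{3943}{283} + o$)
$\frac{1}{b{\left(\frac{-372 + 408}{42 - 11},687 \right)}} = \frac{1}{- \frac{3943}{283} + 687} = \frac{1}{\frac{190478}{283}} = \frac{283}{190478}$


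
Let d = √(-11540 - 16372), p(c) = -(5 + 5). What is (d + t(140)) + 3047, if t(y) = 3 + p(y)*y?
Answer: 1650 + 2*I*√6978 ≈ 1650.0 + 167.07*I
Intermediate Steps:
p(c) = -10 (p(c) = -1*10 = -10)
t(y) = 3 - 10*y
d = 2*I*√6978 (d = √(-27912) = 2*I*√6978 ≈ 167.07*I)
(d + t(140)) + 3047 = (2*I*√6978 + (3 - 10*140)) + 3047 = (2*I*√6978 + (3 - 1400)) + 3047 = (2*I*√6978 - 1397) + 3047 = (-1397 + 2*I*√6978) + 3047 = 1650 + 2*I*√6978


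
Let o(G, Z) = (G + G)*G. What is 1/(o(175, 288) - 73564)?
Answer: -1/12314 ≈ -8.1208e-5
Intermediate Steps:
o(G, Z) = 2*G**2 (o(G, Z) = (2*G)*G = 2*G**2)
1/(o(175, 288) - 73564) = 1/(2*175**2 - 73564) = 1/(2*30625 - 73564) = 1/(61250 - 73564) = 1/(-12314) = -1/12314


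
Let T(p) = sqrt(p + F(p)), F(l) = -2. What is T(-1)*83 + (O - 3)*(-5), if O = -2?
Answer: 25 + 83*I*sqrt(3) ≈ 25.0 + 143.76*I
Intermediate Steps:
T(p) = sqrt(-2 + p) (T(p) = sqrt(p - 2) = sqrt(-2 + p))
T(-1)*83 + (O - 3)*(-5) = sqrt(-2 - 1)*83 + (-2 - 3)*(-5) = sqrt(-3)*83 - 5*(-5) = (I*sqrt(3))*83 + 25 = 83*I*sqrt(3) + 25 = 25 + 83*I*sqrt(3)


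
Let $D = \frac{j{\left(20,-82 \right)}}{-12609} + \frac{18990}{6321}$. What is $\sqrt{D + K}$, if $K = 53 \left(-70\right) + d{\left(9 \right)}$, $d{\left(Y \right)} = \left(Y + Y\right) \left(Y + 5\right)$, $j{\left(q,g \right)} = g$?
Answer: $\frac{i \sqrt{5529660505244130}}{1265103} \approx 58.779 i$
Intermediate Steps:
$d{\left(Y \right)} = 2 Y \left(5 + Y\right)$
$D = \frac{79987744}{26567163}$ ($D = - \frac{82}{-12609} + \frac{18990}{6321} = \left(-82\right) \left(- \frac{1}{12609}\right) + 18990 \cdot \frac{1}{6321} = \frac{82}{12609} + \frac{6330}{2107} = \frac{79987744}{26567163} \approx 3.0108$)
$K = -3458$ ($K = 53 \left(-70\right) + 2 \cdot 9 \left(5 + 9\right) = -3710 + 2 \cdot 9 \cdot 14 = -3710 + 252 = -3458$)
$\sqrt{D + K} = \sqrt{\frac{79987744}{26567163} - 3458} = \sqrt{- \frac{91789261910}{26567163}} = \frac{i \sqrt{5529660505244130}}{1265103}$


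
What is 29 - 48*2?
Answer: -67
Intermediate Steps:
29 - 48*2 = 29 - 24*4 = 29 - 96 = -67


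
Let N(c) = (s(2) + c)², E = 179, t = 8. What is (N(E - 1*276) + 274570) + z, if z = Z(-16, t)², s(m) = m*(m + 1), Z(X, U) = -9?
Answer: 282932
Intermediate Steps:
s(m) = m*(1 + m)
z = 81 (z = (-9)² = 81)
N(c) = (6 + c)² (N(c) = (2*(1 + 2) + c)² = (2*3 + c)² = (6 + c)²)
(N(E - 1*276) + 274570) + z = ((6 + (179 - 1*276))² + 274570) + 81 = ((6 + (179 - 276))² + 274570) + 81 = ((6 - 97)² + 274570) + 81 = ((-91)² + 274570) + 81 = (8281 + 274570) + 81 = 282851 + 81 = 282932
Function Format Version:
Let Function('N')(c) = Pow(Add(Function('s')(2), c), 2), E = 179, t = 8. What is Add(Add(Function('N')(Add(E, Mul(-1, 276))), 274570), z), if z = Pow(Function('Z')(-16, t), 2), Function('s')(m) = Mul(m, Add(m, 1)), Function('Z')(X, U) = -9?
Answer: 282932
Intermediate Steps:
Function('s')(m) = Mul(m, Add(1, m))
z = 81 (z = Pow(-9, 2) = 81)
Function('N')(c) = Pow(Add(6, c), 2) (Function('N')(c) = Pow(Add(Mul(2, Add(1, 2)), c), 2) = Pow(Add(Mul(2, 3), c), 2) = Pow(Add(6, c), 2))
Add(Add(Function('N')(Add(E, Mul(-1, 276))), 274570), z) = Add(Add(Pow(Add(6, Add(179, Mul(-1, 276))), 2), 274570), 81) = Add(Add(Pow(Add(6, Add(179, -276)), 2), 274570), 81) = Add(Add(Pow(Add(6, -97), 2), 274570), 81) = Add(Add(Pow(-91, 2), 274570), 81) = Add(Add(8281, 274570), 81) = Add(282851, 81) = 282932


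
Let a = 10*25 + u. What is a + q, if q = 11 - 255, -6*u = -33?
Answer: 23/2 ≈ 11.500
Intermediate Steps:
u = 11/2 (u = -1/6*(-33) = 11/2 ≈ 5.5000)
a = 511/2 (a = 10*25 + 11/2 = 250 + 11/2 = 511/2 ≈ 255.50)
q = -244
a + q = 511/2 - 244 = 23/2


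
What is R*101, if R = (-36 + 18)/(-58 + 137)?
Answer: -1818/79 ≈ -23.013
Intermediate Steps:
R = -18/79 ≈ -0.22785
R*101 = -18/79*101 = -1818/79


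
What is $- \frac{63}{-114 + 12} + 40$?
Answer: $\frac{1381}{34} \approx 40.618$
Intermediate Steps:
$- \frac{63}{-114 + 12} + 40 = - \frac{63}{-102} + 40 = \left(-63\right) \left(- \frac{1}{102}\right) + 40 = \frac{21}{34} + 40 = \frac{1381}{34}$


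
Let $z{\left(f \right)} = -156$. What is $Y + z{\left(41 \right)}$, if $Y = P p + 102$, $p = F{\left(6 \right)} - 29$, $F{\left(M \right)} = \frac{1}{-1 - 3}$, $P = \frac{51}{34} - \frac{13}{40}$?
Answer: $- \frac{14139}{160} \approx -88.369$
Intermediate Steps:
$P = \frac{47}{40}$ ($P = 51 \cdot \frac{1}{34} - \frac{13}{40} = \frac{3}{2} - \frac{13}{40} = \frac{47}{40} \approx 1.175$)
$F{\left(M \right)} = - \frac{1}{4}$ ($F{\left(M \right)} = \frac{1}{-4} = - \frac{1}{4}$)
$p = - \frac{117}{4}$ ($p = - \frac{1}{4} - 29 = - \frac{117}{4} \approx -29.25$)
$Y = \frac{10821}{160}$ ($Y = \frac{47}{40} \left(- \frac{117}{4}\right) + 102 = - \frac{5499}{160} + 102 = \frac{10821}{160} \approx 67.631$)
$Y + z{\left(41 \right)} = \frac{10821}{160} - 156 = - \frac{14139}{160}$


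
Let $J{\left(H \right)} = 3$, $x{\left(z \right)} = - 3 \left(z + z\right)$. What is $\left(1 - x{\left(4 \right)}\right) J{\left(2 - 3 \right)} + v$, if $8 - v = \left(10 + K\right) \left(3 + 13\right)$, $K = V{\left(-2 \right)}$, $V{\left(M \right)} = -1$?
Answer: $-61$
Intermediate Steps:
$K = -1$
$x{\left(z \right)} = - 6 z$ ($x{\left(z \right)} = - 3 \cdot 2 z = - 6 z$)
$v = -136$ ($v = 8 - \left(10 - 1\right) \left(3 + 13\right) = 8 - 9 \cdot 16 = 8 - 144 = -136$)
$\left(1 - x{\left(4 \right)}\right) J{\left(2 - 3 \right)} + v = \left(1 - \left(-6\right) 4\right) 3 - 136 = \left(1 - -24\right) 3 - 136 = \left(1 + 24\right) 3 - 136 = 25 \cdot 3 - 136 = 75 - 136 = -61$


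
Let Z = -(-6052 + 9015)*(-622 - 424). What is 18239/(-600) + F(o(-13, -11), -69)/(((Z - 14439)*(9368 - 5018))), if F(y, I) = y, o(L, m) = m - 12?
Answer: -543892518607/17892182200 ≈ -30.398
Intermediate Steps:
o(L, m) = -12 + m
Z = 3099298 (Z = -2963*(-1046) = -1*(-3099298) = 3099298)
18239/(-600) + F(o(-13, -11), -69)/(((Z - 14439)*(9368 - 5018))) = 18239/(-600) + (-12 - 11)/(((3099298 - 14439)*(9368 - 5018))) = 18239*(-1/600) - 23/(3084859*4350) = -18239/600 - 23/13419136650 = -543892518607/17892182200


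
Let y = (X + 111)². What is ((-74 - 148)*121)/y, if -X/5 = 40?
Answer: -26862/7921 ≈ -3.3912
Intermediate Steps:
X = -200 (X = -5*40 = -200)
y = 7921 (y = (-200 + 111)² = (-89)² = 7921)
((-74 - 148)*121)/y = ((-74 - 148)*121)/7921 = -222*121*(1/7921) = -26862*1/7921 = -26862/7921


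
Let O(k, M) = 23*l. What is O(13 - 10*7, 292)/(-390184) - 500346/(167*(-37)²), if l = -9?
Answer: -195179678703/89205036632 ≈ -2.1880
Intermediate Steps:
O(k, M) = -207 (O(k, M) = 23*(-9) = -207)
O(13 - 10*7, 292)/(-390184) - 500346/(167*(-37)²) = -207/(-390184) - 500346/(167*(-37)²) = -207*(-1/390184) - 500346/(167*1369) = 207/390184 - 500346/228623 = -195179678703/89205036632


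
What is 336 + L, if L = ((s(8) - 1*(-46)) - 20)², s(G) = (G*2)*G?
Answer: 24052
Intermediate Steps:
s(G) = 2*G² (s(G) = (2*G)*G = 2*G²)
L = 23716 (L = ((2*8² - 1*(-46)) - 20)² = ((2*64 + 46) - 20)² = ((128 + 46) - 20)² = (174 - 20)² = 154² = 23716)
336 + L = 336 + 23716 = 24052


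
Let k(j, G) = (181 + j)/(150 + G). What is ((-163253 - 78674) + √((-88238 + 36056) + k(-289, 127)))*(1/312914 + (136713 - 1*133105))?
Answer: -39019151714993/44702 + 3386981139*I*√444878066/86677178 ≈ -8.7287e+8 + 8.2419e+5*I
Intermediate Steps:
k(j, G) = (181 + j)/(150 + G)
((-163253 - 78674) + √((-88238 + 36056) + k(-289, 127)))*(1/312914 + (136713 - 1*133105)) = ((-163253 - 78674) + √((-88238 + 36056) + (181 - 289)/(150 + 127)))*(1/312914 + (136713 - 1*133105)) = (-241927 + √(-52182 - 108/277))*(1/312914 + (136713 - 133105)) = (-241927 + √(-52182 + (1/277)*(-108)))*(1/312914 + 3608) = (-241927 + √(-52182 - 108/277))*(1128993713/312914) = (-241927 + √(-14454522/277))*(1128993713/312914) = (-241927 + 3*I*√444878066/277)*(1128993713/312914) = -39019151714993/44702 + 3386981139*I*√444878066/86677178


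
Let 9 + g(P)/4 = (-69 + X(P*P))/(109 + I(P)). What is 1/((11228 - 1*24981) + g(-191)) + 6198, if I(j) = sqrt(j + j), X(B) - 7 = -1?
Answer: 14456225772204163/2332401733031 - 252*I*sqrt(382)/2332401733031 ≈ 6198.0 - 2.1117e-9*I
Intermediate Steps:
X(B) = 6 (X(B) = 7 - 1 = 6)
I(j) = sqrt(2)*sqrt(j) (I(j) = sqrt(2*j) = sqrt(2)*sqrt(j))
g(P) = -36 - 252/(109 + sqrt(2)*sqrt(P)) (g(P) = -36 + 4*((-69 + 6)/(109 + sqrt(2)*sqrt(P))) = -36 + 4*(-63/(109 + sqrt(2)*sqrt(P))) = -36 - 252/(109 + sqrt(2)*sqrt(P)))
1/((11228 - 1*24981) + g(-191)) + 6198 = 1/((11228 - 1*24981) + 36*(-116 - sqrt(2)*sqrt(-191))/(109 + sqrt(2)*sqrt(-191))) + 6198 = 1/((11228 - 24981) + 36*(-116 - sqrt(2)*I*sqrt(191))/(109 + sqrt(2)*(I*sqrt(191)))) + 6198 = 1/(-13753 + 36*(-116 - I*sqrt(382))/(109 + I*sqrt(382))) + 6198 = 6198 + 1/(-13753 + 36*(-116 - I*sqrt(382))/(109 + I*sqrt(382)))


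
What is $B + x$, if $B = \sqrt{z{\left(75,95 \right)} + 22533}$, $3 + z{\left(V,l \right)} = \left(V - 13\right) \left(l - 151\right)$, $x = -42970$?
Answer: $-42970 + \sqrt{19058} \approx -42832.0$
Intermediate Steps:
$z{\left(V,l \right)} = -3 + \left(-151 + l\right) \left(-13 + V\right)$ ($z{\left(V,l \right)} = -3 + \left(V - 13\right) \left(l - 151\right) = -3 + \left(-13 + V\right) \left(-151 + l\right) = -3 + \left(-151 + l\right) \left(-13 + V\right)$)
$B = \sqrt{19058}$ ($B = \sqrt{\left(1960 - 11325 - 1235 + 75 \cdot 95\right) + 22533} = \sqrt{\left(1960 - 11325 - 1235 + 7125\right) + 22533} = \sqrt{-3475 + 22533} = \sqrt{19058} \approx 138.05$)
$B + x = \sqrt{19058} - 42970 = -42970 + \sqrt{19058}$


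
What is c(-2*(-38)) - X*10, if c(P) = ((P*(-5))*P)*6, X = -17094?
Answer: -2340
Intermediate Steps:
c(P) = -30*P² (c(P) = ((-5*P)*P)*6 = -5*P²*6 = -30*P²)
c(-2*(-38)) - X*10 = -30*(-2*(-38))² - (-17094)*10 = -30*76² - 1*(-170940) = -30*5776 + 170940 = -173280 + 170940 = -2340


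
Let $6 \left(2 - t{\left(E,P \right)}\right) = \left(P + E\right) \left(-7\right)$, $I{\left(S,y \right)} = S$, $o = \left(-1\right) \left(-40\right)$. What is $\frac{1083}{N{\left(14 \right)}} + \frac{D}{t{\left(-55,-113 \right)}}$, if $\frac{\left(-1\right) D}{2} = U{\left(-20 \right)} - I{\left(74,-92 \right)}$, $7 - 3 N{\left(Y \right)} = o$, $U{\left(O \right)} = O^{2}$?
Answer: $- \frac{101465}{1067} \approx -95.094$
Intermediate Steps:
$o = 40$
$t{\left(E,P \right)} = 2 + \frac{7 E}{6} + \frac{7 P}{6}$ ($t{\left(E,P \right)} = 2 - \frac{\left(P + E\right) \left(-7\right)}{6} = 2 - \frac{\left(E + P\right) \left(-7\right)}{6} = 2 - \frac{- 7 E - 7 P}{6} = 2 + \left(\frac{7 E}{6} + \frac{7 P}{6}\right) = 2 + \frac{7 E}{6} + \frac{7 P}{6}$)
$N{\left(Y \right)} = -11$ ($N{\left(Y \right)} = \frac{7}{3} - \frac{40}{3} = -11$)
$D = -652$ ($D = - 2 \left(\left(-20\right)^{2} - 74\right) = - 2 \left(400 - 74\right) = \left(-2\right) 326 = -652$)
$\frac{1083}{N{\left(14 \right)}} + \frac{D}{t{\left(-55,-113 \right)}} = \frac{1083}{-11} - \frac{652}{2 + \frac{7}{6} \left(-55\right) + \frac{7}{6} \left(-113\right)} = 1083 \left(- \frac{1}{11}\right) - \frac{652}{2 - \frac{385}{6} - \frac{791}{6}} = - \frac{1083}{11} - \frac{652}{-194} = - \frac{1083}{11} - - \frac{326}{97} = - \frac{1083}{11} + \frac{326}{97} = - \frac{101465}{1067}$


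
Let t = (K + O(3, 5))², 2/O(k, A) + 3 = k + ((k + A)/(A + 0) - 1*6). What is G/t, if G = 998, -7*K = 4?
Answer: 5917142/6241 ≈ 948.11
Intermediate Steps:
K = -4/7 (K = -⅐*4 = -4/7 ≈ -0.57143)
O(k, A) = 2/(-9 + k + (A + k)/A) (O(k, A) = 2/(-3 + (k + ((k + A)/(A + 0) - 1*6))) = 2/(-3 + (k + ((A + k)/A - 6))) = 2/(-3 + (k + (-6 + (A + k)/A))) = 2/(-3 + (-6 + k + (A + k)/A)) = 2/(-9 + k + (A + k)/A))
t = 6241/5929 (t = (-4/7 + 2*5/(3 - 8*5 + 5*3))² = (-4/7 + 2*5/(3 - 40 + 15))² = (-4/7 + 2*5/(-22))² = (-4/7 + 2*5*(-1/22))² = (-4/7 - 5/11)² = (-79/77)² = 6241/5929 ≈ 1.0526)
G/t = 998/(6241/5929) = 998*(5929/6241) = 5917142/6241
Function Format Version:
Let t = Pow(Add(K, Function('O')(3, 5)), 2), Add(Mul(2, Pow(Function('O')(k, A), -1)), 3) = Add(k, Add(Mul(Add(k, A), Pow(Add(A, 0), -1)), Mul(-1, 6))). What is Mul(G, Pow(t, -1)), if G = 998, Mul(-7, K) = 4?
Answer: Rational(5917142, 6241) ≈ 948.11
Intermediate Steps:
K = Rational(-4, 7) (K = Mul(Rational(-1, 7), 4) = Rational(-4, 7) ≈ -0.57143)
Function('O')(k, A) = Mul(2, Pow(Add(-9, k, Mul(Pow(A, -1), Add(A, k))), -1)) (Function('O')(k, A) = Mul(2, Pow(Add(-3, Add(k, Add(Mul(Add(k, A), Pow(Add(A, 0), -1)), Mul(-1, 6)))), -1)) = Mul(2, Pow(Add(-3, Add(k, Add(Mul(Add(A, k), Pow(A, -1)), -6))), -1)) = Mul(2, Pow(Add(-3, Add(k, Add(Mul(Pow(A, -1), Add(A, k)), -6))), -1)) = Mul(2, Pow(Add(-3, Add(k, Add(-6, Mul(Pow(A, -1), Add(A, k))))), -1)) = Mul(2, Pow(Add(-3, Add(-6, k, Mul(Pow(A, -1), Add(A, k)))), -1)) = Mul(2, Pow(Add(-9, k, Mul(Pow(A, -1), Add(A, k))), -1)))
t = Rational(6241, 5929) (t = Pow(Add(Rational(-4, 7), Mul(2, 5, Pow(Add(3, Mul(-8, 5), Mul(5, 3)), -1))), 2) = Pow(Add(Rational(-4, 7), Mul(2, 5, Pow(Add(3, -40, 15), -1))), 2) = Pow(Add(Rational(-4, 7), Mul(2, 5, Pow(-22, -1))), 2) = Pow(Add(Rational(-4, 7), Mul(2, 5, Rational(-1, 22))), 2) = Pow(Add(Rational(-4, 7), Rational(-5, 11)), 2) = Pow(Rational(-79, 77), 2) = Rational(6241, 5929) ≈ 1.0526)
Mul(G, Pow(t, -1)) = Mul(998, Pow(Rational(6241, 5929), -1)) = Mul(998, Rational(5929, 6241)) = Rational(5917142, 6241)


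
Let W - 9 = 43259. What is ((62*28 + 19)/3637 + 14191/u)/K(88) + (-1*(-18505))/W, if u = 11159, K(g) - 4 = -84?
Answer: 3562619601149/8780220124220 ≈ 0.40576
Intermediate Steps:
W = 43268 (W = 9 + 43259 = 43268)
K(g) = -80 (K(g) = 4 - 84 = -80)
((62*28 + 19)/3637 + 14191/u)/K(88) + (-1*(-18505))/W = ((62*28 + 19)/3637 + 14191/11159)/(-80) - 1*(-18505)/43268 = ((1736 + 19)*(1/3637) + 14191*(1/11159))*(-1/80) + 18505*(1/43268) = (1755*(1/3637) + 14191/11159)*(-1/80) + 18505/43268 = (1755/3637 + 14191/11159)*(-1/80) + 18505/43268 = (71196712/40585283)*(-1/80) + 18505/43268 = -8899589/405852830 + 18505/43268 = 3562619601149/8780220124220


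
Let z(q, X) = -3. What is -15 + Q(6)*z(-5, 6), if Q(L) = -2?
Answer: -9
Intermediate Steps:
-15 + Q(6)*z(-5, 6) = -15 - 2*(-3) = -15 + 6 = -9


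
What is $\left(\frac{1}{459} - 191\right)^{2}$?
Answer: $\frac{7685678224}{210681} \approx 36480.0$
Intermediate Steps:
$\left(\frac{1}{459} - 191\right)^{2} = \left(- \frac{87668}{459}\right)^{2} = \frac{7685678224}{210681}$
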